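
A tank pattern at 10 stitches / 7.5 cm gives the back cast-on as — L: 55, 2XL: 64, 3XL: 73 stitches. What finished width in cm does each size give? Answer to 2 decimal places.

10/7.5 = 1.333 sts per cm.
L: 55 / 1.333 = 41.250 → 41.25 cm.
2XL: 64 / 1.333 = 48.000 → 48.00 cm.
3XL: 73 / 1.333 = 54.750 → 54.75 cm.

L 41.25 cm; 2XL 48.00 cm; 3XL 54.75 cm.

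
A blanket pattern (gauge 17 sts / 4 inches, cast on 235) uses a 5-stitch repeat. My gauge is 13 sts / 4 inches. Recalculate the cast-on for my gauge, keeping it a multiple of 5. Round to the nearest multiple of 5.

Cast on 180 stitches.

235 × 13 / 17 = 179.71.
Nearest multiple of 5: 180.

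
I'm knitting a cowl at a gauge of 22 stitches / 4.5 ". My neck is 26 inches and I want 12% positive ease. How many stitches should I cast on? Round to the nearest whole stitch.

Finished = 26 × 1.12 = 29.12 in.
22 / 4.5 = 4.889 sts per inch.
29.12 × 4.889 = 142.36 sts.
→ 142 sts.

142 stitches.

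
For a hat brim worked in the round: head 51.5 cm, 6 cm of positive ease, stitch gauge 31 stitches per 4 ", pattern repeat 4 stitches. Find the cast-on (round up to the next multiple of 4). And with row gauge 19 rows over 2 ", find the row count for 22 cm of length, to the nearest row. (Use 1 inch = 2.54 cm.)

Finished = 51.5 + 6 = 57.5 cm.
57.5 cm × 1/2.54 = 22.64 inches.
31/4 = 7.75 sts per in; 22.64 × 7.75 = 175.44 sts.
Next multiple of 4 → 176.
22 cm = 8.66 inches; × 9.5 = 82.28 → 82 rows.

Cast on 176 stitches; work 82 rows.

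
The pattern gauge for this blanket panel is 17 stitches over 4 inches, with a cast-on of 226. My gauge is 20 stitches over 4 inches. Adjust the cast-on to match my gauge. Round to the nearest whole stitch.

CO 266 sts.

Scale factor = 20 / 17 = 1.176.
226 × 20 / 17 = 265.88 sts.
→ 266 sts.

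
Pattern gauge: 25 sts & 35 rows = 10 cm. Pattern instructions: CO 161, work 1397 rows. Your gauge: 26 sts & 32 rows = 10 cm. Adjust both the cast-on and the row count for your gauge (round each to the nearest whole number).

Cast on 167 stitches; work 1277 rows.

Stitches: 161 × 26/25 = 167.44 → 167.
Rows: 1397 × 32/35 = 1277.26 → 1277.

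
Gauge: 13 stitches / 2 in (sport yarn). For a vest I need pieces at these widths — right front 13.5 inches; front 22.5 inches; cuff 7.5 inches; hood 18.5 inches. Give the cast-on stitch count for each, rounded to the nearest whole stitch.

Rate = 13/2 = 6.5 sts per in.
right front: 13.5 × 6.5 = 87.75 → 88.
front: 22.5 × 6.5 = 146.25 → 146.
cuff: 7.5 × 6.5 = 48.75 → 49.
hood: 18.5 × 6.5 = 120.25 → 120.

right front 88; front 146; cuff 49; hood 120.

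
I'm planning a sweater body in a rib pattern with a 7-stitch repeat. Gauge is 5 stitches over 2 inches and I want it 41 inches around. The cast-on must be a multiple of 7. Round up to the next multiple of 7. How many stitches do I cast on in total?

5 / 2 = 2.5 sts per inch.
41 × 2.5 = 102.50 sts.
Next multiple of 7: 105.

105 stitches.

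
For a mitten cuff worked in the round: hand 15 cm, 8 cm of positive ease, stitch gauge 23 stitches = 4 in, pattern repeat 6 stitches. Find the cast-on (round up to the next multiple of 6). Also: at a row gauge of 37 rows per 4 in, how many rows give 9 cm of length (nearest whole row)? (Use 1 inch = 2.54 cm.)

Finished = 15 + 8 = 23 cm.
23 cm × 1/2.54 = 9.06 inches.
23/4 = 5.75 sts per in; 9.06 × 5.75 = 52.07 sts.
Next multiple of 6 → 54.
9 cm = 3.54 inches; × 9.25 = 32.78 → 33 rows.

Cast on 54 stitches; work 33 rows.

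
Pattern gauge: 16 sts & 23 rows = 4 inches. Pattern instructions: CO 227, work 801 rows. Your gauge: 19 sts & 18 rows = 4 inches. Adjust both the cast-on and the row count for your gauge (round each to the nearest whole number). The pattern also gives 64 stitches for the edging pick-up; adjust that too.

Stitches: 227 × 19/16 = 269.56 → 270.
Rows: 801 × 18/23 = 626.87 → 627.
edging pick-up: 64 × 19/16 = 76.00 → 76.

Cast on 270 stitches; work 627 rows; edging pick-up 76 stitches.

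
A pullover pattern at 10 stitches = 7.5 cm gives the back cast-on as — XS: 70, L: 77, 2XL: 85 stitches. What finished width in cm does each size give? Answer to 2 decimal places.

10/7.5 = 1.333 sts per cm.
XS: 70 / 1.333 = 52.500 → 52.50 cm.
L: 77 / 1.333 = 57.750 → 57.75 cm.
2XL: 85 / 1.333 = 63.750 → 63.75 cm.

XS 52.50 cm; L 57.75 cm; 2XL 63.75 cm.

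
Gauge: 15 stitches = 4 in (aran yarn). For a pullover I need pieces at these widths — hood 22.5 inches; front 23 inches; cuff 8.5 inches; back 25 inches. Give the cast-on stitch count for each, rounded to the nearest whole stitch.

hood 84; front 86; cuff 32; back 94.

Rate = 15/4 = 3.75 sts per in.
hood: 22.5 × 3.75 = 84.38 → 84.
front: 23 × 3.75 = 86.25 → 86.
cuff: 8.5 × 3.75 = 31.88 → 32.
back: 25 × 3.75 = 93.75 → 94.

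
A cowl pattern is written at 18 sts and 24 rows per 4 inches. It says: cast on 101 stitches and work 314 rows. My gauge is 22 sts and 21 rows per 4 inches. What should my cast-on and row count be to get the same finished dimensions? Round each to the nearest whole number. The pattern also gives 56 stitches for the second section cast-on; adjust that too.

Stitches: 101 × 22/18 = 123.44 → 123.
Rows: 314 × 21/24 = 274.75 → 275.
second section cast-on: 56 × 22/18 = 68.44 → 68.

Cast on 123 stitches; work 275 rows; second section cast-on 68 stitches.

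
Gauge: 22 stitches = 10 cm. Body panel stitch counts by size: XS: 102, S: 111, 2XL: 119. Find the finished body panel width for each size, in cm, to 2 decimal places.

XS 46.36 cm; S 50.45 cm; 2XL 54.09 cm.

22/10 = 2.2 sts per cm.
XS: 102 / 2.2 = 46.364 → 46.36 cm.
S: 111 / 2.2 = 50.455 → 50.45 cm.
2XL: 119 / 2.2 = 54.091 → 54.09 cm.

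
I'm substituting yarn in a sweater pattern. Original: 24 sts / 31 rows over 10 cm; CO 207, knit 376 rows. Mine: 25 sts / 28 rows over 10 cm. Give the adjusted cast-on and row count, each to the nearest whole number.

Cast on 216 stitches; work 340 rows.

Stitches: 207 × 25/24 = 215.62 → 216.
Rows: 376 × 28/31 = 339.61 → 340.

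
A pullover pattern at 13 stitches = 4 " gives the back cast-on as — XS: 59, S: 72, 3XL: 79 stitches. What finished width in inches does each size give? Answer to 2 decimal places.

13/4 = 3.25 sts per in.
XS: 59 / 3.25 = 18.154 → 18.15 in.
S: 72 / 3.25 = 22.154 → 22.15 in.
3XL: 79 / 3.25 = 24.308 → 24.31 in.

XS 18.15 inches; S 22.15 inches; 3XL 24.31 inches.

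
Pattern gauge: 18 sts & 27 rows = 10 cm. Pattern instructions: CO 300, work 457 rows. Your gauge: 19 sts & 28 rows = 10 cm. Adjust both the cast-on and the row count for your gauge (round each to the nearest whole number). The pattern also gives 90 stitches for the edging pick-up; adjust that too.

Cast on 317 stitches; work 474 rows; edging pick-up 95 stitches.

Stitches: 300 × 19/18 = 316.67 → 317.
Rows: 457 × 28/27 = 473.93 → 474.
edging pick-up: 90 × 19/18 = 95.00 → 95.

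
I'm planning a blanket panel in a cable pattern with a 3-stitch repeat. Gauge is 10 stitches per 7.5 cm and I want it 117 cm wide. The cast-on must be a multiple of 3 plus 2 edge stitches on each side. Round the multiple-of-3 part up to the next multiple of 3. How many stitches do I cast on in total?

157 stitches.

10 / 7.5 = 1.333 sts per cm.
117 × 1.333 = 156.00 sts.
Less 4 edge sts → 152.00 for the repeat.
Next multiple of 3: 153.
Add back 4 edge sts → 157.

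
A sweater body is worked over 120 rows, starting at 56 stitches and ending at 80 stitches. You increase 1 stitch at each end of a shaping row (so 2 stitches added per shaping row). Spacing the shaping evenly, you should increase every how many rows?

Stitches to add: |80 − 56| = 24.
Shaping rows needed: 24 / 2 = 12.
120 rows / 12 = every 10 rows.

Increase every 10th row.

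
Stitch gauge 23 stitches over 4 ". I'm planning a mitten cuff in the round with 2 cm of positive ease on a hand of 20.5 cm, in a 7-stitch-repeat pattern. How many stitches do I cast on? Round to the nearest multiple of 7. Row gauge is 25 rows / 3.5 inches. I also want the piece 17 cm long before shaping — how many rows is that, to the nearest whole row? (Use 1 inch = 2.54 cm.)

Finished = 20.5 + 2 = 22.5 cm.
22.5 cm × 1/2.54 = 8.86 inches.
23/4 = 5.75 sts per in; 8.86 × 5.75 = 50.94 sts.
Nearest multiple of 7 → 49.
17 cm = 6.69 inches; × 7.143 = 47.81 → 48 rows.

Cast on 49 stitches; work 48 rows.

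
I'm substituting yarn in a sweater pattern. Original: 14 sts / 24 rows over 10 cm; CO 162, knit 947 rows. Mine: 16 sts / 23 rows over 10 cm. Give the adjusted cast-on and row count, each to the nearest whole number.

Stitches: 162 × 16/14 = 185.14 → 185.
Rows: 947 × 23/24 = 907.54 → 908.

Cast on 185 stitches; work 908 rows.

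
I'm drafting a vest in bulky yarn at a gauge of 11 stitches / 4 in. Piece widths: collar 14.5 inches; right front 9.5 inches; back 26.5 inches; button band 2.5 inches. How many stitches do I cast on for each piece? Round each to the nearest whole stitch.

Rate = 11/4 = 2.75 sts per in.
collar: 14.5 × 2.75 = 39.88 → 40.
right front: 9.5 × 2.75 = 26.12 → 26.
back: 26.5 × 2.75 = 72.88 → 73.
button band: 2.5 × 2.75 = 6.88 → 7.

collar 40; right front 26; back 73; button band 7.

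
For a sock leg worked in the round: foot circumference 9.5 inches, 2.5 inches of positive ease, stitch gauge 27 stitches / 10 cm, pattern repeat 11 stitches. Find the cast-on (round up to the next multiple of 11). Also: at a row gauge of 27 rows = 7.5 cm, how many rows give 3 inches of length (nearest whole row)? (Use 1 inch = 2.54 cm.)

Cast on 88 stitches; work 27 rows.

Finished = 9.5 + 2.5 = 12 inches.
12 inches × 2.54 = 30.48 cm.
27/10 = 2.7 sts per cm; 30.48 × 2.7 = 82.30 sts.
Next multiple of 11 → 88.
3 inches = 7.62 cm; × 3.6 = 27.43 → 27 rows.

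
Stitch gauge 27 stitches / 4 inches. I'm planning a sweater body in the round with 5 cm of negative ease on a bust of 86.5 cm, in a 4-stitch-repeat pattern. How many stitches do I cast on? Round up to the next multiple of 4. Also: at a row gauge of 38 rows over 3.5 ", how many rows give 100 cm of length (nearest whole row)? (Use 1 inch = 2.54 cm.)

Finished = 86.5 − 5 = 81.5 cm.
81.5 cm × 1/2.54 = 32.09 inches.
27/4 = 6.75 sts per in; 32.09 × 6.75 = 216.58 sts.
Next multiple of 4 → 220.
100 cm = 39.37 inches; × 10.857 = 427.45 → 427 rows.

Cast on 220 stitches; work 427 rows.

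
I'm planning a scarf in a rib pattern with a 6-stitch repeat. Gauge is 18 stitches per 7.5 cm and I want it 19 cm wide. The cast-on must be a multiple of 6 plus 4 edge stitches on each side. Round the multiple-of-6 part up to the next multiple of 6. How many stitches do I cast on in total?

Cast on 50 stitches.

18 / 7.5 = 2.4 sts per cm.
19 × 2.4 = 45.60 sts.
Less 8 edge sts → 37.60 for the repeat.
Next multiple of 6: 42.
Add back 8 edge sts → 50.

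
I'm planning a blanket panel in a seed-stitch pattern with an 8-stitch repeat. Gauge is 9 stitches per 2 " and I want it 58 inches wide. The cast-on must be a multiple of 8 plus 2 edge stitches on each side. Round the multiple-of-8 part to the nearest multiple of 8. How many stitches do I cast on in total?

9 / 2 = 4.5 sts per inch.
58 × 4.5 = 261.00 sts.
Less 4 edge sts → 257.00 for the repeat.
Nearest multiple of 8: 256.
Add back 4 edge sts → 260.

260 stitches.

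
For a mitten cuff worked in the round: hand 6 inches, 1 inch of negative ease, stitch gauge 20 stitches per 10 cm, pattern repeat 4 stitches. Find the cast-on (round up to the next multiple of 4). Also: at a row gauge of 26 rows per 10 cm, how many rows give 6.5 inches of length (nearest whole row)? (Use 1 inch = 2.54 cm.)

Cast on 28 stitches; work 43 rows.

Finished = 6 − 1 = 5 inches.
5 inches × 2.54 = 12.70 cm.
20/10 = 2 sts per cm; 12.70 × 2 = 25.40 sts.
Next multiple of 4 → 28.
6.5 inches = 16.51 cm; × 2.6 = 42.93 → 43 rows.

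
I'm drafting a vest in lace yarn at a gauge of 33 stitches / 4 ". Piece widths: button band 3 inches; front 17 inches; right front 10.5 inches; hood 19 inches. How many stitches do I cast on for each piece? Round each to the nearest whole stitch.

button band 25; front 140; right front 87; hood 157.

Rate = 33/4 = 8.25 sts per in.
button band: 3 × 8.25 = 24.75 → 25.
front: 17 × 8.25 = 140.25 → 140.
right front: 10.5 × 8.25 = 86.62 → 87.
hood: 19 × 8.25 = 156.75 → 157.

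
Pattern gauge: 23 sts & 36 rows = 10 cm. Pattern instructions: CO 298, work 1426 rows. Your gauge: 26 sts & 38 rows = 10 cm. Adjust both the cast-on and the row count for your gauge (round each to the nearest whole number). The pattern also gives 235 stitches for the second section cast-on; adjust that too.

Stitches: 298 × 26/23 = 336.87 → 337.
Rows: 1426 × 38/36 = 1505.22 → 1505.
second section cast-on: 235 × 26/23 = 265.65 → 266.

Cast on 337 stitches; work 1505 rows; second section cast-on 266 stitches.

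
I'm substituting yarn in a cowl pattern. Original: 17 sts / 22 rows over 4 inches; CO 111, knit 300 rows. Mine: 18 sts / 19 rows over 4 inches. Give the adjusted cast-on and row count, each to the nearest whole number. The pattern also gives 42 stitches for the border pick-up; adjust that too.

Stitches: 111 × 18/17 = 117.53 → 118.
Rows: 300 × 19/22 = 259.09 → 259.
border pick-up: 42 × 18/17 = 44.47 → 44.

Cast on 118 stitches; work 259 rows; border pick-up 44 stitches.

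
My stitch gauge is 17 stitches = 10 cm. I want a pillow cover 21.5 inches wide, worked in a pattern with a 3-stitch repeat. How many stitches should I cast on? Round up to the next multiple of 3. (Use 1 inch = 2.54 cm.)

21.5 in = 21.5 × 2.54 = 54.61 cm.
17 / 10 = 1.7 sts/cm.
54.61 × 1.7 = 92.84 sts.
→ 93.

CO 93 sts.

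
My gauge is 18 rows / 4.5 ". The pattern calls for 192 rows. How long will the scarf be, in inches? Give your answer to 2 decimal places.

48.00 inches.

18 rows / 4.5 inch = 4 rows per inch.
192 / 4 = 48.000 inches.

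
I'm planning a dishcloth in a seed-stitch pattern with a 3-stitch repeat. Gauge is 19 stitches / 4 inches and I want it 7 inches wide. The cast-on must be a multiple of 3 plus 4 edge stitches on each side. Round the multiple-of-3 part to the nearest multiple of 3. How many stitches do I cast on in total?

32 stitches.

19 / 4 = 4.75 sts per inch.
7 × 4.75 = 33.25 sts.
Less 8 edge sts → 25.25 for the repeat.
Nearest multiple of 3: 24.
Add back 8 edge sts → 32.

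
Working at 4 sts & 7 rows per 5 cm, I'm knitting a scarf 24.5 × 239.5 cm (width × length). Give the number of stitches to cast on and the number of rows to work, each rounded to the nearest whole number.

Stitch gauge = 4/5 = 0.8 sts/cm; 24.5 × 0.8 = 19.60 → 20 sts.
Row gauge = 7/5 = 1.4 rows/cm; 239.5 × 1.4 = 335.30 → 335 rows.

Cast on 20 stitches and work 335 rows.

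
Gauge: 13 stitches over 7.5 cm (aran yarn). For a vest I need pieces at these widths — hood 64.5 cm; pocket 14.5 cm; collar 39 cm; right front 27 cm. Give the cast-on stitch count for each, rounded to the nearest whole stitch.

Rate = 13/7.5 = 1.733 sts per cm.
hood: 64.5 × 1.733 = 111.80 → 112.
pocket: 14.5 × 1.733 = 25.13 → 25.
collar: 39 × 1.733 = 67.60 → 68.
right front: 27 × 1.733 = 46.80 → 47.

hood 112; pocket 25; collar 68; right front 47.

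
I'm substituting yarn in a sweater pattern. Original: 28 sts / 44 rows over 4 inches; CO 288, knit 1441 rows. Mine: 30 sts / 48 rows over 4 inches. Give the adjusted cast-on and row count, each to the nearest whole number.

Stitches: 288 × 30/28 = 308.57 → 309.
Rows: 1441 × 48/44 = 1572.00 → 1572.

Cast on 309 stitches; work 1572 rows.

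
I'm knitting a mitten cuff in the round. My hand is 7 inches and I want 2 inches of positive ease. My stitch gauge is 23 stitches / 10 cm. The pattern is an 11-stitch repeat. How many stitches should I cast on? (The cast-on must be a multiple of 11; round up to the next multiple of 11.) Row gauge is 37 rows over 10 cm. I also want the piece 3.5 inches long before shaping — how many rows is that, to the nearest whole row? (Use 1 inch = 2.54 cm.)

Finished = 7 + 2 = 9 inches.
9 inches × 2.54 = 22.86 cm.
23/10 = 2.3 sts per cm; 22.86 × 2.3 = 52.58 sts.
Next multiple of 11 → 55.
3.5 inches = 8.89 cm; × 3.7 = 32.89 → 33 rows.

Cast on 55 stitches; work 33 rows.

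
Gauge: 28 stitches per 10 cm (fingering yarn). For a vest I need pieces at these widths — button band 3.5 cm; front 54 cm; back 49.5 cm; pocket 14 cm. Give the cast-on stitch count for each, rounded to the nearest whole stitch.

button band 10; front 151; back 139; pocket 39.

Rate = 28/10 = 2.8 sts per cm.
button band: 3.5 × 2.8 = 9.80 → 10.
front: 54 × 2.8 = 151.20 → 151.
back: 49.5 × 2.8 = 138.60 → 139.
pocket: 14 × 2.8 = 39.20 → 39.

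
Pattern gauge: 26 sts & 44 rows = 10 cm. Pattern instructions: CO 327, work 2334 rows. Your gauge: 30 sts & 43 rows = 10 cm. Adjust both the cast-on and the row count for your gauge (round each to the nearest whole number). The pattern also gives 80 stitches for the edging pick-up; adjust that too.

Stitches: 327 × 30/26 = 377.31 → 377.
Rows: 2334 × 43/44 = 2280.95 → 2281.
edging pick-up: 80 × 30/26 = 92.31 → 92.

Cast on 377 stitches; work 2281 rows; edging pick-up 92 stitches.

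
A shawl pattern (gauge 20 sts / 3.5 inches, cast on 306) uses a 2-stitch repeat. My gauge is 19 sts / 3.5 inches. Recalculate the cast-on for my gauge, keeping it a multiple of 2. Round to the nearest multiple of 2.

290 stitches.

306 × 19 / 20 = 290.70.
Nearest multiple of 2: 290.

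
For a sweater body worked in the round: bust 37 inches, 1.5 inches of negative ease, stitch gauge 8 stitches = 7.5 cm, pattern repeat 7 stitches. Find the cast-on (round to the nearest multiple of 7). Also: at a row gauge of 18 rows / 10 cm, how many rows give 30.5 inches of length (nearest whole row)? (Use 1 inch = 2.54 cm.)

Cast on 98 stitches; work 139 rows.

Finished = 37 − 1.5 = 35.5 inches.
35.5 inches × 2.54 = 90.17 cm.
8/7.5 = 1.067 sts per cm; 90.17 × 1.067 = 96.18 sts.
Nearest multiple of 7 → 98.
30.5 inches = 77.47 cm; × 1.8 = 139.45 → 139 rows.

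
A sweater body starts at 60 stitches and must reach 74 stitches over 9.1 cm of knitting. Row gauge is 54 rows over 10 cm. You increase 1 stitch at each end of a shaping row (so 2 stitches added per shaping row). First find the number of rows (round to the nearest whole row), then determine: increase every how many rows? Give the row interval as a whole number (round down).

Increase every 7th row.

Rows = 9.1 × 5.4 = 49.1 → 49 rows.
Stitches to add: 14 → 7 shaping rows (at 2 st each).
49 / 7 = 7.00 → every 7 rows.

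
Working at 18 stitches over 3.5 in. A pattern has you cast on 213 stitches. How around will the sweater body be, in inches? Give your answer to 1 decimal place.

41.4 inches.

18 stitches / 3.5 inch = 5.143 stitches per inch.
213 / 5.143 = 41.42 inches.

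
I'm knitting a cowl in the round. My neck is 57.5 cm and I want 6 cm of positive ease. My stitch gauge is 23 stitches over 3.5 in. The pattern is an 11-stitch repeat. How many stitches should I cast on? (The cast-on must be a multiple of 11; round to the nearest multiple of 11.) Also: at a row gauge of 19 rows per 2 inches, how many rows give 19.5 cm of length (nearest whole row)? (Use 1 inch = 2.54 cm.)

Cast on 165 stitches; work 73 rows.

Finished = 57.5 + 6 = 63.5 cm.
63.5 cm × 1/2.54 = 25.00 inches.
23/3.5 = 6.571 sts per in; 25.00 × 6.571 = 164.29 sts.
Nearest multiple of 11 → 165.
19.5 cm = 7.68 inches; × 9.5 = 72.93 → 73 rows.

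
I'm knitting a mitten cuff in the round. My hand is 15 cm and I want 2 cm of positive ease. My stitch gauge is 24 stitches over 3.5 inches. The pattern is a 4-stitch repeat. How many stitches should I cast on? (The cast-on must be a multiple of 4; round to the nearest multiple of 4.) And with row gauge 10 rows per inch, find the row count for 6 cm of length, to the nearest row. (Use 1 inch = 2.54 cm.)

Cast on 44 stitches; work 24 rows.

Finished = 15 + 2 = 17 cm.
17 cm × 1/2.54 = 6.69 inches.
24/3.5 = 6.857 sts per in; 6.69 × 6.857 = 45.89 sts.
Nearest multiple of 4 → 44.
6 cm = 2.36 inches; × 10 = 23.62 → 24 rows.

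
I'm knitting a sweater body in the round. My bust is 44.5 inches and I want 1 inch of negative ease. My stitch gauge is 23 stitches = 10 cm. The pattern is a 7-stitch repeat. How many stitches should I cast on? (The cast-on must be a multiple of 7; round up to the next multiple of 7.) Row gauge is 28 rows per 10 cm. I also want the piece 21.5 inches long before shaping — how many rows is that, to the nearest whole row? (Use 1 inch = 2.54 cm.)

Finished = 44.5 − 1 = 43.5 inches.
43.5 inches × 2.54 = 110.49 cm.
23/10 = 2.3 sts per cm; 110.49 × 2.3 = 254.13 sts.
Next multiple of 7 → 259.
21.5 inches = 54.61 cm; × 2.8 = 152.91 → 153 rows.

Cast on 259 stitches; work 153 rows.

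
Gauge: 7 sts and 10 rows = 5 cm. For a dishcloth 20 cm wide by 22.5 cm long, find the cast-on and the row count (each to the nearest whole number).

Cast on 28 stitches and work 45 rows.

Stitch gauge = 7/5 = 1.4 sts/cm; 20 × 1.4 = 28.00 → 28 sts.
Row gauge = 10/5 = 2 rows/cm; 22.5 × 2 = 45.00 → 45 rows.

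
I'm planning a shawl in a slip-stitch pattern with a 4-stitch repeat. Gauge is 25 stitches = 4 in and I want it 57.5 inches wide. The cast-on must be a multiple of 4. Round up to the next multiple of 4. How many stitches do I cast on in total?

360 stitches.

25 / 4 = 6.25 sts per inch.
57.5 × 6.25 = 359.38 sts.
Next multiple of 4: 360.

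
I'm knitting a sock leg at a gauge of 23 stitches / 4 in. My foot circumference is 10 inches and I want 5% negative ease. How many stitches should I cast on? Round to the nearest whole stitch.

55 stitches.

Finished = 10 × 0.95 = 9.50 in.
23 / 4 = 5.75 sts per inch.
9.50 × 5.75 = 54.62 sts.
→ 55 sts.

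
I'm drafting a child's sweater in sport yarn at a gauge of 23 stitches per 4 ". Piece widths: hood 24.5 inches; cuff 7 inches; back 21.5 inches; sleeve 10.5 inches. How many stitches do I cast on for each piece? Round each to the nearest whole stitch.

Rate = 23/4 = 5.75 sts per in.
hood: 24.5 × 5.75 = 140.88 → 141.
cuff: 7 × 5.75 = 40.25 → 40.
back: 21.5 × 5.75 = 123.62 → 124.
sleeve: 10.5 × 5.75 = 60.38 → 60.

hood 141; cuff 40; back 124; sleeve 60.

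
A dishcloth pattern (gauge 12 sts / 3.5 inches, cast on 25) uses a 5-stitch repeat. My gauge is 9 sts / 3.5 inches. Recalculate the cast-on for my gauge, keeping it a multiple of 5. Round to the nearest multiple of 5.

25 × 9 / 12 = 18.75.
Nearest multiple of 5: 20.

CO 20 sts.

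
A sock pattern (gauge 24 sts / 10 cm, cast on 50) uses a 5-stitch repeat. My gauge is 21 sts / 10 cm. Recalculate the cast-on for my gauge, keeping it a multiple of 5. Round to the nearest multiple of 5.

Cast on 45 stitches.

50 × 21 / 24 = 43.75.
Nearest multiple of 5: 45.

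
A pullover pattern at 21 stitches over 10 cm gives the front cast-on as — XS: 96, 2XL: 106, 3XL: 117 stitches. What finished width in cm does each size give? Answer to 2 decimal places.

21/10 = 2.1 sts per cm.
XS: 96 / 2.1 = 45.714 → 45.71 cm.
2XL: 106 / 2.1 = 50.476 → 50.48 cm.
3XL: 117 / 2.1 = 55.714 → 55.71 cm.

XS 45.71 cm; 2XL 50.48 cm; 3XL 55.71 cm.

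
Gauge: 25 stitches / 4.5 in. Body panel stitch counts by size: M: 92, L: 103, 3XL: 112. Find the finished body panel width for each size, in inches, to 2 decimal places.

M 16.56 inches; L 18.54 inches; 3XL 20.16 inches.

25/4.5 = 5.556 sts per in.
M: 92 / 5.556 = 16.560 → 16.56 in.
L: 103 / 5.556 = 18.540 → 18.54 in.
3XL: 112 / 5.556 = 20.160 → 20.16 in.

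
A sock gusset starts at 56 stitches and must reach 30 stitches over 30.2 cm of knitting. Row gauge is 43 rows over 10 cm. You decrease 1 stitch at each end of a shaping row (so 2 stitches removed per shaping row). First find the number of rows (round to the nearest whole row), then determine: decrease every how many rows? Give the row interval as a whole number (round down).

Rows = 30.2 × 4.3 = 129.9 → 130 rows.
Stitches to remove: 26 → 13 shaping rows (at 2 st each).
130 / 13 = 10.00 → every 10 rows.

Decrease every 10th row.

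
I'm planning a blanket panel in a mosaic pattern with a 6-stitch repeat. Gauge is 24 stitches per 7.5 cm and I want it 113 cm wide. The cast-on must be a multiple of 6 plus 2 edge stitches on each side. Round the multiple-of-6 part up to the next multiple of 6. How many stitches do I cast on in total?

364 stitches.

24 / 7.5 = 3.2 sts per cm.
113 × 3.2 = 361.60 sts.
Less 4 edge sts → 357.60 for the repeat.
Next multiple of 6: 360.
Add back 4 edge sts → 364.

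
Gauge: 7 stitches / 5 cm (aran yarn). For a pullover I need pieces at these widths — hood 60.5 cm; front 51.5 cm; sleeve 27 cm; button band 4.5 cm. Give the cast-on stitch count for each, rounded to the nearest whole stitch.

Rate = 7/5 = 1.4 sts per cm.
hood: 60.5 × 1.4 = 84.70 → 85.
front: 51.5 × 1.4 = 72.10 → 72.
sleeve: 27 × 1.4 = 37.80 → 38.
button band: 4.5 × 1.4 = 6.30 → 6.

hood 85; front 72; sleeve 38; button band 6.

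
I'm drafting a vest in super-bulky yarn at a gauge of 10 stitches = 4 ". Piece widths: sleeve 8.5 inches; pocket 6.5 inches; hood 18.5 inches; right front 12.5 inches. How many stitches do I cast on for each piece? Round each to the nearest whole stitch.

sleeve 21; pocket 16; hood 46; right front 31.

Rate = 10/4 = 2.5 sts per in.
sleeve: 8.5 × 2.5 = 21.25 → 21.
pocket: 6.5 × 2.5 = 16.25 → 16.
hood: 18.5 × 2.5 = 46.25 → 46.
right front: 12.5 × 2.5 = 31.25 → 31.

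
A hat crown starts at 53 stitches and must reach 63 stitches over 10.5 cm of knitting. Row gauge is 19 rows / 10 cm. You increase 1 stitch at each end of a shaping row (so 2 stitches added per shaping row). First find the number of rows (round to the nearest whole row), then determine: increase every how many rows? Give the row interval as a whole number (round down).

Rows = 10.5 × 1.9 = 19.9 → 20 rows.
Stitches to add: 10 → 5 shaping rows (at 2 st each).
20 / 5 = 4.00 → every 4 rows.

Increase every 4th row.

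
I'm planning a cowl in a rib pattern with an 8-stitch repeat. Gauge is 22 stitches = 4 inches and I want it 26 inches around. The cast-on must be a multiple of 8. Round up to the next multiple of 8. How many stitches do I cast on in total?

CO 144 sts.

22 / 4 = 5.5 sts per inch.
26 × 5.5 = 143.00 sts.
Next multiple of 8: 144.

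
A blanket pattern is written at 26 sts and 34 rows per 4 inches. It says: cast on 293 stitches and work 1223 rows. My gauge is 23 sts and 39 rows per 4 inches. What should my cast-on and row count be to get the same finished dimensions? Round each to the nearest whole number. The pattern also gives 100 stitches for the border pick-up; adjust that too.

Cast on 259 stitches; work 1403 rows; border pick-up 88 stitches.

Stitches: 293 × 23/26 = 259.19 → 259.
Rows: 1223 × 39/34 = 1402.85 → 1403.
border pick-up: 100 × 23/26 = 88.46 → 88.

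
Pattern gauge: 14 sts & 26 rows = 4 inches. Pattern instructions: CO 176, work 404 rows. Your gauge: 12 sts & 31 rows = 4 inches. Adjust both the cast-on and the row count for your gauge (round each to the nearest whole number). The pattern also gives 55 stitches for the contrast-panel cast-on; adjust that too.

Cast on 151 stitches; work 482 rows; contrast-panel cast-on 47 stitches.

Stitches: 176 × 12/14 = 150.86 → 151.
Rows: 404 × 31/26 = 481.69 → 482.
contrast-panel cast-on: 55 × 12/14 = 47.14 → 47.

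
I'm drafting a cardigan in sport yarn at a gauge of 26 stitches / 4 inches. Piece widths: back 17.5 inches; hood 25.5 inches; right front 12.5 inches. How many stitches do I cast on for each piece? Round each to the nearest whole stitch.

Rate = 26/4 = 6.5 sts per in.
back: 17.5 × 6.5 = 113.75 → 114.
hood: 25.5 × 6.5 = 165.75 → 166.
right front: 12.5 × 6.5 = 81.25 → 81.

back 114; hood 166; right front 81.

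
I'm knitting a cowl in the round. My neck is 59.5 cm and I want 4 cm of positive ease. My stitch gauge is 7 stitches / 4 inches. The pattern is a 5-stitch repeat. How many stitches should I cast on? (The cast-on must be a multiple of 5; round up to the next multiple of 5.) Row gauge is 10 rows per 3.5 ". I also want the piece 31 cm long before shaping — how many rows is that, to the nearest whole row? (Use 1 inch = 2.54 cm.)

Finished = 59.5 + 4 = 63.5 cm.
63.5 cm × 1/2.54 = 25.00 inches.
7/4 = 1.75 sts per in; 25.00 × 1.75 = 43.75 sts.
Next multiple of 5 → 45.
31 cm = 12.20 inches; × 2.857 = 34.87 → 35 rows.

Cast on 45 stitches; work 35 rows.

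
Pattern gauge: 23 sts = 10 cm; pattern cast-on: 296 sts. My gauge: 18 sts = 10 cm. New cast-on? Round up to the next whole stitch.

232 stitches.

Scale factor = 18 / 23 = 0.783.
296 × 18 / 23 = 231.65 sts.
→ 232 sts.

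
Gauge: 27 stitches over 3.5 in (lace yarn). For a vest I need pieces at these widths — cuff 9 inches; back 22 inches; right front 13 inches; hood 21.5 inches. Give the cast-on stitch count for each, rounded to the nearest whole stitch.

cuff 69; back 170; right front 100; hood 166.

Rate = 27/3.5 = 7.714 sts per in.
cuff: 9 × 7.714 = 69.43 → 69.
back: 22 × 7.714 = 169.71 → 170.
right front: 13 × 7.714 = 100.29 → 100.
hood: 21.5 × 7.714 = 165.86 → 166.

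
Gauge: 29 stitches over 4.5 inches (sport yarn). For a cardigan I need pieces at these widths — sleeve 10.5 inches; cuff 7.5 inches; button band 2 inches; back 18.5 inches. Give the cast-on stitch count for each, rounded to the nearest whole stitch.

Rate = 29/4.5 = 6.444 sts per in.
sleeve: 10.5 × 6.444 = 67.67 → 68.
cuff: 7.5 × 6.444 = 48.33 → 48.
button band: 2 × 6.444 = 12.89 → 13.
back: 18.5 × 6.444 = 119.22 → 119.

sleeve 68; cuff 48; button band 13; back 119.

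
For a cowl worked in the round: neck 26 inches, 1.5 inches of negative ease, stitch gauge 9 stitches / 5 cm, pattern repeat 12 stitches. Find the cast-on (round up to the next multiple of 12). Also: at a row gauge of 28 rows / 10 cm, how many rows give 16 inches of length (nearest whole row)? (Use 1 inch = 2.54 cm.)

Finished = 26 − 1.5 = 24.5 inches.
24.5 inches × 2.54 = 62.23 cm.
9/5 = 1.8 sts per cm; 62.23 × 1.8 = 112.01 sts.
Next multiple of 12 → 120.
16 inches = 40.64 cm; × 2.8 = 113.79 → 114 rows.

Cast on 120 stitches; work 114 rows.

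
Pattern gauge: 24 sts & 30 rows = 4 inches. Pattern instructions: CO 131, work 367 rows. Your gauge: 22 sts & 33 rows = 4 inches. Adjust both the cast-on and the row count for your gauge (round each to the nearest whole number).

Cast on 120 stitches; work 404 rows.

Stitches: 131 × 22/24 = 120.08 → 120.
Rows: 367 × 33/30 = 403.70 → 404.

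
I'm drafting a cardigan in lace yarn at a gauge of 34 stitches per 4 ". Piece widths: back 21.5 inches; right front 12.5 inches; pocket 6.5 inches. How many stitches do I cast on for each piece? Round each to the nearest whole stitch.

back 183; right front 106; pocket 55.

Rate = 34/4 = 8.5 sts per in.
back: 21.5 × 8.5 = 182.75 → 183.
right front: 12.5 × 8.5 = 106.25 → 106.
pocket: 6.5 × 8.5 = 55.25 → 55.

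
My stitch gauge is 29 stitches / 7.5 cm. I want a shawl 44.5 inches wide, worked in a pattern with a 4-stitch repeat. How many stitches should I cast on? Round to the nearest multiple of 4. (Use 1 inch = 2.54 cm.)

44.5 in = 44.5 × 2.54 = 113.03 cm.
29 / 7.5 = 3.867 sts/cm.
113.03 × 3.867 = 437.05 sts.
→ 436.

436 stitches.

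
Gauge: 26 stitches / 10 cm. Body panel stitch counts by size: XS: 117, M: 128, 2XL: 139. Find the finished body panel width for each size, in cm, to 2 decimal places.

26/10 = 2.6 sts per cm.
XS: 117 / 2.6 = 45.000 → 45.00 cm.
M: 128 / 2.6 = 49.231 → 49.23 cm.
2XL: 139 / 2.6 = 53.462 → 53.46 cm.

XS 45.00 cm; M 49.23 cm; 2XL 53.46 cm.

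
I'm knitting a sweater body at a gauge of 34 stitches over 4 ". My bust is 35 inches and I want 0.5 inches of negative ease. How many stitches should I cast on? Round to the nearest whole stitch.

Finished = 35 − 0.5 = 34.5 in.
34 / 4 = 8.5 sts per inch.
34.50 × 8.5 = 293.25 sts.
→ 293 sts.

CO 293 sts.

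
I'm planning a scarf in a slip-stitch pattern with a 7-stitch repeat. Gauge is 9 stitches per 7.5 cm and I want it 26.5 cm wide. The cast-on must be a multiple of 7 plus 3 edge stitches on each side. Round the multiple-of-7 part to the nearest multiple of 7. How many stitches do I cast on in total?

Cast on 34 stitches.

9 / 7.5 = 1.2 sts per cm.
26.5 × 1.2 = 31.80 sts.
Less 6 edge sts → 25.80 for the repeat.
Nearest multiple of 7: 28.
Add back 6 edge sts → 34.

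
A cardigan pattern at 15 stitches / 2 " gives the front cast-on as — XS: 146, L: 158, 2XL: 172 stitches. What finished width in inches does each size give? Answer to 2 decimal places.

15/2 = 7.5 sts per in.
XS: 146 / 7.5 = 19.467 → 19.47 in.
L: 158 / 7.5 = 21.067 → 21.07 in.
2XL: 172 / 7.5 = 22.933 → 22.93 in.

XS 19.47 inches; L 21.07 inches; 2XL 22.93 inches.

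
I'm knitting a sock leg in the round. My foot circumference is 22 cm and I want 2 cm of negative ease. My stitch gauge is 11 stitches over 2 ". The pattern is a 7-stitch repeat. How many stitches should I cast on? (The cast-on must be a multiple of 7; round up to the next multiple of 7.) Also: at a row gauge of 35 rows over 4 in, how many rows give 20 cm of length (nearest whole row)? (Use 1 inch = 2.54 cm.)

Cast on 49 stitches; work 69 rows.

Finished = 22 − 2 = 20 cm.
20 cm × 1/2.54 = 7.87 inches.
11/2 = 5.5 sts per in; 7.87 × 5.5 = 43.31 sts.
Next multiple of 7 → 49.
20 cm = 7.87 inches; × 8.75 = 68.90 → 69 rows.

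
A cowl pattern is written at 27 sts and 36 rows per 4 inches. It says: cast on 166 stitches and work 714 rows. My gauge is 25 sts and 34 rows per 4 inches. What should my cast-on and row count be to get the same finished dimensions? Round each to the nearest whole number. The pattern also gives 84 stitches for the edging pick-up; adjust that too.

Stitches: 166 × 25/27 = 153.70 → 154.
Rows: 714 × 34/36 = 674.33 → 674.
edging pick-up: 84 × 25/27 = 77.78 → 78.

Cast on 154 stitches; work 674 rows; edging pick-up 78 stitches.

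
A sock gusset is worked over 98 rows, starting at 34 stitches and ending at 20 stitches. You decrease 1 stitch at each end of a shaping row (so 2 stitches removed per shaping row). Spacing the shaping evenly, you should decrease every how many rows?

Decrease every 14th row.

Stitches to remove: |20 − 34| = 14.
Shaping rows needed: 14 / 2 = 7.
98 rows / 7 = every 14 rows.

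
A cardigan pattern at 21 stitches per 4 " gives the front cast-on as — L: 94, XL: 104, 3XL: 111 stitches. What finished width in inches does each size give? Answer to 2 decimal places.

21/4 = 5.25 sts per in.
L: 94 / 5.25 = 17.905 → 17.90 in.
XL: 104 / 5.25 = 19.810 → 19.81 in.
3XL: 111 / 5.25 = 21.143 → 21.14 in.

L 17.90 inches; XL 19.81 inches; 3XL 21.14 inches.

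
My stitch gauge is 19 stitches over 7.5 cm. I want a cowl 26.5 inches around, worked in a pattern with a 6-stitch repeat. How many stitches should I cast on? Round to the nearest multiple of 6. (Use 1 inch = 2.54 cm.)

26.5 in = 26.5 × 2.54 = 67.31 cm.
19 / 7.5 = 2.533 sts/cm.
67.31 × 2.533 = 170.52 sts.
→ 168.

168 stitches.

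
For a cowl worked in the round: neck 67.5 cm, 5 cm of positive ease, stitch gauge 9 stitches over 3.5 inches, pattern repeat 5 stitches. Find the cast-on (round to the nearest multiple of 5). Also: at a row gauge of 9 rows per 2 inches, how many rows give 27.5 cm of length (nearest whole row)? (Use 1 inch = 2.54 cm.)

Cast on 75 stitches; work 49 rows.

Finished = 67.5 + 5 = 72.5 cm.
72.5 cm × 1/2.54 = 28.54 inches.
9/3.5 = 2.571 sts per in; 28.54 × 2.571 = 73.40 sts.
Nearest multiple of 5 → 75.
27.5 cm = 10.83 inches; × 4.5 = 48.72 → 49 rows.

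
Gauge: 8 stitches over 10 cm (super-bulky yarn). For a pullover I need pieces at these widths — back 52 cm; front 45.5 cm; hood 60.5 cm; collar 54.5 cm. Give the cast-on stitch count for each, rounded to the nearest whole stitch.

Rate = 8/10 = 0.8 sts per cm.
back: 52 × 0.8 = 41.60 → 42.
front: 45.5 × 0.8 = 36.40 → 36.
hood: 60.5 × 0.8 = 48.40 → 48.
collar: 54.5 × 0.8 = 43.60 → 44.

back 42; front 36; hood 48; collar 44.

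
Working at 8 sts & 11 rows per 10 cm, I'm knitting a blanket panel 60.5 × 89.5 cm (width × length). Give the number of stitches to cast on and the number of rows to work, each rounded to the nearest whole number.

Stitch gauge = 8/10 = 0.8 sts/cm; 60.5 × 0.8 = 48.40 → 48 sts.
Row gauge = 11/10 = 1.1 rows/cm; 89.5 × 1.1 = 98.45 → 98 rows.

Cast on 48 stitches and work 98 rows.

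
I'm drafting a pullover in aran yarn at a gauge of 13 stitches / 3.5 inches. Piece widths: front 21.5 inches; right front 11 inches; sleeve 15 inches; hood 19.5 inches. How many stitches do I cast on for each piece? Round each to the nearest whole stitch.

Rate = 13/3.5 = 3.714 sts per in.
front: 21.5 × 3.714 = 79.86 → 80.
right front: 11 × 3.714 = 40.86 → 41.
sleeve: 15 × 3.714 = 55.71 → 56.
hood: 19.5 × 3.714 = 72.43 → 72.

front 80; right front 41; sleeve 56; hood 72.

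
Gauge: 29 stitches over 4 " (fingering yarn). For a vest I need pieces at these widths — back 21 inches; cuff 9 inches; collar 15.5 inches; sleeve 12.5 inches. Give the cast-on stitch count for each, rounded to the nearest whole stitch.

back 152; cuff 65; collar 112; sleeve 91.

Rate = 29/4 = 7.25 sts per in.
back: 21 × 7.25 = 152.25 → 152.
cuff: 9 × 7.25 = 65.25 → 65.
collar: 15.5 × 7.25 = 112.38 → 112.
sleeve: 12.5 × 7.25 = 90.62 → 91.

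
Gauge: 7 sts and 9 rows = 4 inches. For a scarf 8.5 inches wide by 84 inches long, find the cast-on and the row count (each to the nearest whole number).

Stitch gauge = 7/4 = 1.75 sts/in; 8.5 × 1.75 = 14.88 → 15 sts.
Row gauge = 9/4 = 2.25 rows/in; 84 × 2.25 = 189.00 → 189 rows.

Cast on 15 stitches and work 189 rows.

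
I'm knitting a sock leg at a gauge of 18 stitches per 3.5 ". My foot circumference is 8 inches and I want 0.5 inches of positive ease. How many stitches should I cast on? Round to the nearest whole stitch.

Finished = 8 + 0.5 = 8.5 in.
18 / 3.5 = 5.143 sts per inch.
8.50 × 5.143 = 43.71 sts.
→ 44 sts.

44 stitches.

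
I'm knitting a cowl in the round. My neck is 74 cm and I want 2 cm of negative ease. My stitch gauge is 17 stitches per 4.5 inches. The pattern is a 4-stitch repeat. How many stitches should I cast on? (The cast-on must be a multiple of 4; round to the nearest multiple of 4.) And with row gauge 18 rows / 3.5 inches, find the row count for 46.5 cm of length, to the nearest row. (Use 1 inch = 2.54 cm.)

Finished = 74 − 2 = 72 cm.
72 cm × 1/2.54 = 28.35 inches.
17/4.5 = 3.778 sts per in; 28.35 × 3.778 = 107.09 sts.
Nearest multiple of 4 → 108.
46.5 cm = 18.31 inches; × 5.143 = 94.15 → 94 rows.

Cast on 108 stitches; work 94 rows.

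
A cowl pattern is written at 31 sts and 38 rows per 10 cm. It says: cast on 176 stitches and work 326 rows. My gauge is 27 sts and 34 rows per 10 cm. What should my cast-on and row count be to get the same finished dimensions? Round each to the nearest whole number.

Stitches: 176 × 27/31 = 153.29 → 153.
Rows: 326 × 34/38 = 291.68 → 292.

Cast on 153 stitches; work 292 rows.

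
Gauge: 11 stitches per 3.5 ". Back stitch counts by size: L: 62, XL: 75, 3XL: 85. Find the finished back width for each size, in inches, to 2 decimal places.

L 19.73 inches; XL 23.86 inches; 3XL 27.05 inches.

11/3.5 = 3.143 sts per in.
L: 62 / 3.143 = 19.727 → 19.73 in.
XL: 75 / 3.143 = 23.864 → 23.86 in.
3XL: 85 / 3.143 = 27.045 → 27.05 in.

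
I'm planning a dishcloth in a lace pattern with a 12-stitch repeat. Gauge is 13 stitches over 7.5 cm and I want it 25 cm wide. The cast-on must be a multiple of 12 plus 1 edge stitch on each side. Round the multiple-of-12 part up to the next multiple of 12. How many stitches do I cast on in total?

13 / 7.5 = 1.733 sts per cm.
25 × 1.733 = 43.33 sts.
Less 2 edge sts → 41.33 for the repeat.
Next multiple of 12: 48.
Add back 2 edge sts → 50.

Cast on 50 stitches.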